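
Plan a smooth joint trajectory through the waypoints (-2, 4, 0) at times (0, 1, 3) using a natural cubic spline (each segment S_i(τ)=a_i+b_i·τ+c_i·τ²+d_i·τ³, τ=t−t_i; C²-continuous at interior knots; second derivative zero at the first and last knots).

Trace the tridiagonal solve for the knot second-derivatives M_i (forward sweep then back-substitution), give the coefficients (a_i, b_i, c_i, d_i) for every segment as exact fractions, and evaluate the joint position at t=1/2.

  seg 0: a=-2 b=22/3 c=0 d=-4/3
  seg 1: a=4 b=10/3 c=-4 d=2/3
S(1/2) = 3/2

Δ: Δ0=6, Δ1=-2
row 1: diag=6, rhs=-48; c'=1/3, d'=-8
back: M1=-8
M: M0=0, M1=-8, M2=0
seg 0: a=-2, c=M0/2=0, d=(M1−M0)/(6·1)=-4/3, b=Δ0−h0·(2M0+M1)/6=22/3
seg 1: a=4, c=M1/2=-4, d=(M2−M1)/(6·2)=2/3, b=Δ1−h1·(2M1+M2)/6=10/3
t_q=1/2 → seg 0, τ=1/2; S=-2+22/3·τ+0·τ²+-4/3·τ³=3/2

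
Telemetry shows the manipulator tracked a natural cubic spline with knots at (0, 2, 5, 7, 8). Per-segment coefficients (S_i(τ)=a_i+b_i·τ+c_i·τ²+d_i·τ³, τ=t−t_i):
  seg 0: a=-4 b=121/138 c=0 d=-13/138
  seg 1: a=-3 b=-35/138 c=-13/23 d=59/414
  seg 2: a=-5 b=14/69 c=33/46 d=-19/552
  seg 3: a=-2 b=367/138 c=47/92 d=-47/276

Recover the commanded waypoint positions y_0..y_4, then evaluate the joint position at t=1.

y_0=-4 y_1=-3 y_2=-5 y_3=-2 y_4=1
S(1) = -74/23

y_0 = S_0(0) = a_0 = -4
y_1 = S_1(0) = a_1 = -3
y_2 = S_2(0) = a_2 = -5
y_3 = S_3(0) = a_3 = -2
y_4 = S_3(1) = 1
t_q=1 is in segment 0 (τ=1); S_0(τ)=-74/23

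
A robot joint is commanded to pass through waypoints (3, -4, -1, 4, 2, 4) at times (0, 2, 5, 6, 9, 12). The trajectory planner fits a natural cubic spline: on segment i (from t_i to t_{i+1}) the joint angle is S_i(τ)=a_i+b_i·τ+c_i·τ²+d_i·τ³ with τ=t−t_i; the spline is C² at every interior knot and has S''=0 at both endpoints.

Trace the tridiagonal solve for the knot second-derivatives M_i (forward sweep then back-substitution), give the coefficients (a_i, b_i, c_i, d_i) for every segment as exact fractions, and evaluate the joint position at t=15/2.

  seg 0: a=3 b=-5519/1346 c=0 d=101/673
  seg 1: a=-4 b=-3095/1346 c=606/673 d=805/12114
  seg 2: a=-1 b=3296/673 c=2017/1346 d=-1879/1346
  seg 3: a=4 b=4989/1346 c=-1810/673 d=14921/36342
  seg 4: a=2 b=-905/673 c=4061/4038 d=-4061/36342
S(15/2) = 52701/10768

Δ: Δ0=-7/2, Δ1=1, Δ2=5, Δ3=-2/3, Δ4=2/3
row 1: diag=10, rhs=27; c'=3/10, d'=27/10
row 2: denom=8−3·3/10=71/10; d'=(24−3·27/10)/(71/10)=159/71
row 3: denom=8−1·10/71=558/71; d'=(-34−1·159/71)/(558/71)=-83/18
row 4: denom=12−3·71/186=673/62; d'=(8−3·-83/18)/(673/62)=4061/2019
back: M4=4061/2019
back: M3=-83/18−71/186·4061/2019=-3620/673
back: M2=159/71−10/71·-3620/673=2017/673
back: M1=27/10−3/10·2017/673=1212/673
M: M0=0, M1=1212/673, M2=2017/673, M3=-3620/673, M4=4061/2019, M5=0
seg 0: a=3, c=M0/2=0, d=(M1−M0)/(6·2)=101/673, b=Δ0−h0·(2M0+M1)/6=-5519/1346
seg 1: a=-4, c=M1/2=606/673, d=(M2−M1)/(6·3)=805/12114, b=Δ1−h1·(2M1+M2)/6=-3095/1346
seg 2: a=-1, c=M2/2=2017/1346, d=(M3−M2)/(6·1)=-1879/1346, b=Δ2−h2·(2M2+M3)/6=3296/673
seg 3: a=4, c=M3/2=-1810/673, d=(M4−M3)/(6·3)=14921/36342, b=Δ3−h3·(2M3+M4)/6=4989/1346
seg 4: a=2, c=M4/2=4061/4038, d=(M5−M4)/(6·3)=-4061/36342, b=Δ4−h4·(2M4+M5)/6=-905/673
t_q=15/2 → seg 3, τ=3/2; S=4+4989/1346·τ+-1810/673·τ²+14921/36342·τ³=52701/10768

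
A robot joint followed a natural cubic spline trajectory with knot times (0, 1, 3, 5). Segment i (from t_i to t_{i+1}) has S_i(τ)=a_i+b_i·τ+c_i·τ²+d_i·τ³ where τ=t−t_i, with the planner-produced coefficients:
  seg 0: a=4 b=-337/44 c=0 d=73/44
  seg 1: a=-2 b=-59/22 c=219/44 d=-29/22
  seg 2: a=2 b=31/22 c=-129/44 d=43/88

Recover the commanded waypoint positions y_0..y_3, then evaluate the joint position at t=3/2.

y_0 = S_0(0) = a_0 = 4
y_1 = S_1(0) = a_1 = -2
y_2 = S_2(0) = a_2 = 2
y_3 = S_2(2) = -3
t_q=3/2 is in segment 1 (τ=1/2); S_1(τ)=-199/88

y_0=4 y_1=-2 y_2=2 y_3=-3
S(3/2) = -199/88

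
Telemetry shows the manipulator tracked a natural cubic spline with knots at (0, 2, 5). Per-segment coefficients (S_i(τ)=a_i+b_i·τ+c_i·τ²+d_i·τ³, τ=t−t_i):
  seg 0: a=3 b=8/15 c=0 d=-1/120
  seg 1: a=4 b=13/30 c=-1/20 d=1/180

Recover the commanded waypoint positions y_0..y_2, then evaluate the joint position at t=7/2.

y_0 = S_0(0) = a_0 = 3
y_1 = S_1(0) = a_1 = 4
y_2 = S_1(3) = 5
t_q=7/2 is in segment 1 (τ=3/2); S_1(τ)=729/160

y_0=3 y_1=4 y_2=5
S(7/2) = 729/160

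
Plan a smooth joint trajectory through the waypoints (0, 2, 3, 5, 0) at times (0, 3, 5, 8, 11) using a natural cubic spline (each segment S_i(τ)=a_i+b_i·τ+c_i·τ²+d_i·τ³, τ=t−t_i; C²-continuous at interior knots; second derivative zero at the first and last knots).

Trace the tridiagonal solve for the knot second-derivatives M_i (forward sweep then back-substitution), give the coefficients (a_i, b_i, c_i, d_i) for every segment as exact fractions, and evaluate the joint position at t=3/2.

Δ: Δ0=2/3, Δ1=1/2, Δ2=2/3, Δ3=-5/3
row 1: diag=10, rhs=-1; c'=1/5, d'=-1/10
row 2: denom=10−2·1/5=48/5; d'=(1−2·-1/10)/(48/5)=1/8
row 3: denom=12−3·5/16=177/16; d'=(-14−3·1/8)/(177/16)=-230/177
back: M3=-230/177
back: M2=1/8−5/16·-230/177=94/177
back: M1=-1/10−1/5·94/177=-73/354
M: M0=0, M1=-73/354, M2=94/177, M3=-230/177, M4=0
seg 0: a=0, c=M0/2=0, d=(M1−M0)/(6·3)=-73/6372, b=Δ0−h0·(2M0+M1)/6=545/708
seg 1: a=2, c=M1/2=-73/708, d=(M2−M1)/(6·2)=29/472, b=Δ1−h1·(2M1+M2)/6=163/354
seg 2: a=3, c=M2/2=47/177, d=(M3−M2)/(6·3)=-6/59, b=Δ2−h2·(2M2+M3)/6=139/177
seg 3: a=5, c=M3/2=-115/177, d=(M4−M3)/(6·3)=115/1593, b=Δ3−h3·(2M3+M4)/6=-65/177
t_q=3/2 → seg 0, τ=3/2; S=0+545/708·τ+0·τ²+-73/6372·τ³=2107/1888

  seg 0: a=0 b=545/708 c=0 d=-73/6372
  seg 1: a=2 b=163/354 c=-73/708 d=29/472
  seg 2: a=3 b=139/177 c=47/177 d=-6/59
  seg 3: a=5 b=-65/177 c=-115/177 d=115/1593
S(3/2) = 2107/1888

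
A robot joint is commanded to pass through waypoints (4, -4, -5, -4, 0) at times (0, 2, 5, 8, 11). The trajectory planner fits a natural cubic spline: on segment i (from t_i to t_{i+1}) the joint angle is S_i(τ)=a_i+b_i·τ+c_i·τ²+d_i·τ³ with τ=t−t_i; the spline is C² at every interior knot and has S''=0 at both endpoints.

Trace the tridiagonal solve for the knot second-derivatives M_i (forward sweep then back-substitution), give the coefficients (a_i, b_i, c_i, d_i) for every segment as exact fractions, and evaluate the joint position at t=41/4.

  seg 0: a=4 b=-988/207 c=0 d=40/207
  seg 1: a=-4 b=-508/207 c=80/69 d=-281/1863
  seg 2: a=-5 b=89/207 c=-41/207 d=103/1863
  seg 3: a=-4 b=152/207 c=62/207 d=-62/1863
S(41/4) = -891/736

Δ: Δ0=-4, Δ1=-1/3, Δ2=1/3, Δ3=4/3
row 1: diag=10, rhs=22; c'=3/10, d'=11/5
row 2: denom=12−3·3/10=111/10; d'=(4−3·11/5)/(111/10)=-26/111
row 3: denom=12−3·10/37=414/37; d'=(6−3·-26/111)/(414/37)=124/207
back: M3=124/207
back: M2=-26/111−10/37·124/207=-82/207
back: M1=11/5−3/10·-82/207=160/69
M: M0=0, M1=160/69, M2=-82/207, M3=124/207, M4=0
seg 0: a=4, c=M0/2=0, d=(M1−M0)/(6·2)=40/207, b=Δ0−h0·(2M0+M1)/6=-988/207
seg 1: a=-4, c=M1/2=80/69, d=(M2−M1)/(6·3)=-281/1863, b=Δ1−h1·(2M1+M2)/6=-508/207
seg 2: a=-5, c=M2/2=-41/207, d=(M3−M2)/(6·3)=103/1863, b=Δ2−h2·(2M2+M3)/6=89/207
seg 3: a=-4, c=M3/2=62/207, d=(M4−M3)/(6·3)=-62/1863, b=Δ3−h3·(2M3+M4)/6=152/207
t_q=41/4 → seg 3, τ=9/4; S=-4+152/207·τ+62/207·τ²+-62/1863·τ³=-891/736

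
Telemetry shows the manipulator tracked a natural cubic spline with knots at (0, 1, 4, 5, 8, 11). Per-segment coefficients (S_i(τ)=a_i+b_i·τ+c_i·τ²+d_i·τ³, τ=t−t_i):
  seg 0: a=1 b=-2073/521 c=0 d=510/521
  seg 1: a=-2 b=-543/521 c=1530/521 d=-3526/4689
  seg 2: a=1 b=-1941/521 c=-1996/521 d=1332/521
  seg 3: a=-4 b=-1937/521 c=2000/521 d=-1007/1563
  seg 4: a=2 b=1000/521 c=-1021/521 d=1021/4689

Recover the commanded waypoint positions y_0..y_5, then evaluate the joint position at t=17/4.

y_0=1 y_1=-2 y_2=1 y_3=-4 y_4=2 y_5=-4
S(17/4) = -1091/8336

y_0 = S_0(0) = a_0 = 1
y_1 = S_1(0) = a_1 = -2
y_2 = S_2(0) = a_2 = 1
y_3 = S_3(0) = a_3 = -4
y_4 = S_4(0) = a_4 = 2
y_5 = S_4(3) = -4
t_q=17/4 is in segment 2 (τ=1/4); S_2(τ)=-1091/8336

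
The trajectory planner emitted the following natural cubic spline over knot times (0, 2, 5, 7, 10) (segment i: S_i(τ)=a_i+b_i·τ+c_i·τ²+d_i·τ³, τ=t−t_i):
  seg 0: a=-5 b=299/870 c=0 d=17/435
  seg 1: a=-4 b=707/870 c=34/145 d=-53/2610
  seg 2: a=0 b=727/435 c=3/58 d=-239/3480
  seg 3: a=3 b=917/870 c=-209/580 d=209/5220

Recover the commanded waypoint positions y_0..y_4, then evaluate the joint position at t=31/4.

y_0=-5 y_1=-4 y_2=0 y_3=3 y_4=4
S(31/4) = 133807/37120

y_0 = S_0(0) = a_0 = -5
y_1 = S_1(0) = a_1 = -4
y_2 = S_2(0) = a_2 = 0
y_3 = S_3(0) = a_3 = 3
y_4 = S_3(3) = 4
t_q=31/4 is in segment 3 (τ=3/4); S_3(τ)=133807/37120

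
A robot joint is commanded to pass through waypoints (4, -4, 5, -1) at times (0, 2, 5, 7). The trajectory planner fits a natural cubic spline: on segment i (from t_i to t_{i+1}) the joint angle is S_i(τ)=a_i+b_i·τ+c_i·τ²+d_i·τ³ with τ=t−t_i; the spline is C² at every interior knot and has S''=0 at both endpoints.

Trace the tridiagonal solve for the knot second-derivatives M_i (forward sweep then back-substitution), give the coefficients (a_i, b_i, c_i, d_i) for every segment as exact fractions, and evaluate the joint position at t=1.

Δ: Δ0=-4, Δ1=3, Δ2=-3
row 1: diag=10, rhs=42; c'=3/10, d'=21/5
row 2: denom=10−3·3/10=91/10; d'=(-36−3·21/5)/(91/10)=-486/91
back: M2=-486/91
back: M1=21/5−3/10·-486/91=528/91
M: M0=0, M1=528/91, M2=-486/91, M3=0
seg 0: a=4, c=M0/2=0, d=(M1−M0)/(6·2)=44/91, b=Δ0−h0·(2M0+M1)/6=-540/91
seg 1: a=-4, c=M1/2=264/91, d=(M2−M1)/(6·3)=-13/21, b=Δ1−h1·(2M1+M2)/6=-12/91
seg 2: a=5, c=M2/2=-243/91, d=(M3−M2)/(6·2)=81/182, b=Δ2−h2·(2M2+M3)/6=51/91
t_q=1 → seg 0, τ=1; S=4+-540/91·τ+0·τ²+44/91·τ³=-132/91

  seg 0: a=4 b=-540/91 c=0 d=44/91
  seg 1: a=-4 b=-12/91 c=264/91 d=-13/21
  seg 2: a=5 b=51/91 c=-243/91 d=81/182
S(1) = -132/91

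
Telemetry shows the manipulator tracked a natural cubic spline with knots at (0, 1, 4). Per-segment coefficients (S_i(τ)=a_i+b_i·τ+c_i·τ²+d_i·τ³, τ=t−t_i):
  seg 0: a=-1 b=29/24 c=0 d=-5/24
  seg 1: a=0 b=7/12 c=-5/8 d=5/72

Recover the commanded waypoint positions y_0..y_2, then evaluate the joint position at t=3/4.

y_0=-1 y_1=0 y_2=-2
S(3/4) = -93/512

y_0 = S_0(0) = a_0 = -1
y_1 = S_1(0) = a_1 = 0
y_2 = S_1(3) = -2
t_q=3/4 is in segment 0 (τ=3/4); S_0(τ)=-93/512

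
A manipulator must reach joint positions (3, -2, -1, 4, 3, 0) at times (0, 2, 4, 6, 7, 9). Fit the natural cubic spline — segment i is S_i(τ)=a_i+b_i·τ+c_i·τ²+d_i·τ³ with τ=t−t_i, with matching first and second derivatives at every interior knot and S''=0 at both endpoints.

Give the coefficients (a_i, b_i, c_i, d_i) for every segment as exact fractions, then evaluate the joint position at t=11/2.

  seg 0: a=3 b=-977/318 c=0 d=91/636
  seg 1: a=-2 b=-431/318 c=91/106 d=11/318
  seg 2: a=-1 b=793/318 c=113/106 d=-169/318
  seg 3: a=4 b=121/318 c=-225/106 d=118/159
  seg 4: a=3 b=-521/318 c=11/106 d=-11/636
S(11/2) = 2837/848

Δ: Δ0=-5/2, Δ1=1/2, Δ2=5/2, Δ3=-1, Δ4=-3/2
row 1: diag=8, rhs=18; c'=1/4, d'=9/4
row 2: denom=8−2·1/4=15/2; d'=(12−2·9/4)/(15/2)=1
row 3: denom=6−2·4/15=82/15; d'=(-21−2·1)/(82/15)=-345/82
row 4: denom=6−1·15/82=477/82; d'=(-3−1·-345/82)/(477/82)=11/53
back: M4=11/53
back: M3=-345/82−15/82·11/53=-225/53
back: M2=1−4/15·-225/53=113/53
back: M1=9/4−1/4·113/53=91/53
M: M0=0, M1=91/53, M2=113/53, M3=-225/53, M4=11/53, M5=0
seg 0: a=3, c=M0/2=0, d=(M1−M0)/(6·2)=91/636, b=Δ0−h0·(2M0+M1)/6=-977/318
seg 1: a=-2, c=M1/2=91/106, d=(M2−M1)/(6·2)=11/318, b=Δ1−h1·(2M1+M2)/6=-431/318
seg 2: a=-1, c=M2/2=113/106, d=(M3−M2)/(6·2)=-169/318, b=Δ2−h2·(2M2+M3)/6=793/318
seg 3: a=4, c=M3/2=-225/106, d=(M4−M3)/(6·1)=118/159, b=Δ3−h3·(2M3+M4)/6=121/318
seg 4: a=3, c=M4/2=11/106, d=(M5−M4)/(6·2)=-11/636, b=Δ4−h4·(2M4+M5)/6=-521/318
t_q=11/2 → seg 2, τ=3/2; S=-1+793/318·τ+113/106·τ²+-169/318·τ³=2837/848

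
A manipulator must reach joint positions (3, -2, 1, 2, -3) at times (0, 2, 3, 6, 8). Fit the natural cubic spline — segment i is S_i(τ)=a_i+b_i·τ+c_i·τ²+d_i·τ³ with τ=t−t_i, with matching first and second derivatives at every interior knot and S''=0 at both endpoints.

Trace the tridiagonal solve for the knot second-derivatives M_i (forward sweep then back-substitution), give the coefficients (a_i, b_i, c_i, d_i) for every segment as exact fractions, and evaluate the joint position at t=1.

  seg 0: a=3 b=-1393/312 c=0 d=613/1248
  seg 1: a=-2 b=223/156 c=613/208 d=-859/624
  seg 2: a=1 b=1993/624 c=-123/104 d=11/144
  seg 3: a=2 b=-287/156 c=-103/208 d=103/1248
S(1) = -405/416

Δ: Δ0=-5/2, Δ1=3, Δ2=1/3, Δ3=-5/2
row 1: diag=6, rhs=33; c'=1/6, d'=11/2
row 2: denom=8−1·1/6=47/6; d'=(-16−1·11/2)/(47/6)=-129/47
row 3: denom=10−3·18/47=416/47; d'=(-17−3·-129/47)/(416/47)=-103/104
back: M3=-103/104
back: M2=-129/47−18/47·-103/104=-123/52
back: M1=11/2−1/6·-123/52=613/104
M: M0=0, M1=613/104, M2=-123/52, M3=-103/104, M4=0
seg 0: a=3, c=M0/2=0, d=(M1−M0)/(6·2)=613/1248, b=Δ0−h0·(2M0+M1)/6=-1393/312
seg 1: a=-2, c=M1/2=613/208, d=(M2−M1)/(6·1)=-859/624, b=Δ1−h1·(2M1+M2)/6=223/156
seg 2: a=1, c=M2/2=-123/104, d=(M3−M2)/(6·3)=11/144, b=Δ2−h2·(2M2+M3)/6=1993/624
seg 3: a=2, c=M3/2=-103/208, d=(M4−M3)/(6·2)=103/1248, b=Δ3−h3·(2M3+M4)/6=-287/156
t_q=1 → seg 0, τ=1; S=3+-1393/312·τ+0·τ²+613/1248·τ³=-405/416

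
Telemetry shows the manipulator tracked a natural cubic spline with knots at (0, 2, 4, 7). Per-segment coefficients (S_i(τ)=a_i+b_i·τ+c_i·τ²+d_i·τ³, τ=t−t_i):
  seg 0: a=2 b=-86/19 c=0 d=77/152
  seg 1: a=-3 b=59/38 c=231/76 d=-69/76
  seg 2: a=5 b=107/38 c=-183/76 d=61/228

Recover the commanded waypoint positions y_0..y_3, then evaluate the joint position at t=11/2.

y_0=2 y_1=-3 y_2=5 y_3=-1
S(11/2) = 2863/608

y_0 = S_0(0) = a_0 = 2
y_1 = S_1(0) = a_1 = -3
y_2 = S_2(0) = a_2 = 5
y_3 = S_2(3) = -1
t_q=11/2 is in segment 2 (τ=3/2); S_2(τ)=2863/608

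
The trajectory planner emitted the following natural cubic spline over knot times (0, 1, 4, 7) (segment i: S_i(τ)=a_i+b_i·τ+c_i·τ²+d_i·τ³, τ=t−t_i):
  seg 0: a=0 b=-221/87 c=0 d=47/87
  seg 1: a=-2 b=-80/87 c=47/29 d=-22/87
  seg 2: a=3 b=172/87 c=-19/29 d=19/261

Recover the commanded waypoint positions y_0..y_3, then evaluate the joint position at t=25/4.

y_0=0 y_1=-2 y_2=3 y_3=5
S(25/4) = 9207/1856

y_0 = S_0(0) = a_0 = 0
y_1 = S_1(0) = a_1 = -2
y_2 = S_2(0) = a_2 = 3
y_3 = S_2(3) = 5
t_q=25/4 is in segment 2 (τ=9/4); S_2(τ)=9207/1856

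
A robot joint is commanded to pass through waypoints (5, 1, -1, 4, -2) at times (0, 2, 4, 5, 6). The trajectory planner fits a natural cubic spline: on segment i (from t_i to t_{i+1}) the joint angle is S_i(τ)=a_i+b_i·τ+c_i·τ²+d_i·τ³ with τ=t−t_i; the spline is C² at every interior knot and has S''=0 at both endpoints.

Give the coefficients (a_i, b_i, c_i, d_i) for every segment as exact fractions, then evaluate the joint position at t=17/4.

  seg 0: a=5 b=-121/84 c=0 d=-47/336
  seg 1: a=1 b=-131/42 c=-47/56 d=319/336
  seg 2: a=-1 b=59/12 c=34/7 d=-401/84
  seg 3: a=4 b=13/42 c=-265/28 d=265/84
S(17/4) = 821/1792

Δ: Δ0=-2, Δ1=-1, Δ2=5, Δ3=-6
row 1: diag=8, rhs=6; c'=1/4, d'=3/4
row 2: denom=6−2·1/4=11/2; d'=(36−2·3/4)/(11/2)=69/11
row 3: denom=4−1·2/11=42/11; d'=(-66−1·69/11)/(42/11)=-265/14
back: M3=-265/14
back: M2=69/11−2/11·-265/14=68/7
back: M1=3/4−1/4·68/7=-47/28
M: M0=0, M1=-47/28, M2=68/7, M3=-265/14, M4=0
seg 0: a=5, c=M0/2=0, d=(M1−M0)/(6·2)=-47/336, b=Δ0−h0·(2M0+M1)/6=-121/84
seg 1: a=1, c=M1/2=-47/56, d=(M2−M1)/(6·2)=319/336, b=Δ1−h1·(2M1+M2)/6=-131/42
seg 2: a=-1, c=M2/2=34/7, d=(M3−M2)/(6·1)=-401/84, b=Δ2−h2·(2M2+M3)/6=59/12
seg 3: a=4, c=M3/2=-265/28, d=(M4−M3)/(6·1)=265/84, b=Δ3−h3·(2M3+M4)/6=13/42
t_q=17/4 → seg 2, τ=1/4; S=-1+59/12·τ+34/7·τ²+-401/84·τ³=821/1792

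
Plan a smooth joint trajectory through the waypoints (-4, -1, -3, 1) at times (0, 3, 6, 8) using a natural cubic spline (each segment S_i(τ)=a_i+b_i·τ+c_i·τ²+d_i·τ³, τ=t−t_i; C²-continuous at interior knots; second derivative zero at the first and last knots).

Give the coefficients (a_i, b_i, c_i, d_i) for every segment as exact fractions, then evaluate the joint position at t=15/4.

  seg 0: a=-4 b=5/3 c=0 d=-2/27
  seg 1: a=-1 b=-1/3 c=-2/3 d=5/27
  seg 2: a=-3 b=2/3 c=1 d=-1/6
S(15/4) = -99/64

Δ: Δ0=1, Δ1=-2/3, Δ2=2
row 1: diag=12, rhs=-10; c'=1/4, d'=-5/6
row 2: denom=10−3·1/4=37/4; d'=(16−3·-5/6)/(37/4)=2
back: M2=2
back: M1=-5/6−1/4·2=-4/3
M: M0=0, M1=-4/3, M2=2, M3=0
seg 0: a=-4, c=M0/2=0, d=(M1−M0)/(6·3)=-2/27, b=Δ0−h0·(2M0+M1)/6=5/3
seg 1: a=-1, c=M1/2=-2/3, d=(M2−M1)/(6·3)=5/27, b=Δ1−h1·(2M1+M2)/6=-1/3
seg 2: a=-3, c=M2/2=1, d=(M3−M2)/(6·2)=-1/6, b=Δ2−h2·(2M2+M3)/6=2/3
t_q=15/4 → seg 1, τ=3/4; S=-1+-1/3·τ+-2/3·τ²+5/27·τ³=-99/64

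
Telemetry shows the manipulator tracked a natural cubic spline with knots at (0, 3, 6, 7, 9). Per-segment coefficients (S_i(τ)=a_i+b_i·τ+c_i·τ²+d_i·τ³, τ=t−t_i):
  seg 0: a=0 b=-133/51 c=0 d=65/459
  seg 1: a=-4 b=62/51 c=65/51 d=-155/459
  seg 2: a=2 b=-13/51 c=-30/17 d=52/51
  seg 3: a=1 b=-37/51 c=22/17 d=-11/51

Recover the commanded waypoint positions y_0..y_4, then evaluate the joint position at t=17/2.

y_0=0 y_1=-4 y_2=2 y_3=1 y_4=3
S(17/2) = 285/136

y_0 = S_0(0) = a_0 = 0
y_1 = S_1(0) = a_1 = -4
y_2 = S_2(0) = a_2 = 2
y_3 = S_3(0) = a_3 = 1
y_4 = S_3(2) = 3
t_q=17/2 is in segment 3 (τ=3/2); S_3(τ)=285/136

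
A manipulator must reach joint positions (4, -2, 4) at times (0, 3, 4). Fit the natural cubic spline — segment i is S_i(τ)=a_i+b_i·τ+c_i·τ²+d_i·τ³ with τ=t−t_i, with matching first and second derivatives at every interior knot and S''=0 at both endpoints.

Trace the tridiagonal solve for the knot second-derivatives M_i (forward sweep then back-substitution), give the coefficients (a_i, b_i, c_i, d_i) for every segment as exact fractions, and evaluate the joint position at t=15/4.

Δ: Δ0=-2, Δ1=6
row 1: diag=8, rhs=48; c'=1/8, d'=6
back: M1=6
M: M0=0, M1=6, M2=0
seg 0: a=4, c=M0/2=0, d=(M1−M0)/(6·3)=1/3, b=Δ0−h0·(2M0+M1)/6=-5
seg 1: a=-2, c=M1/2=3, d=(M2−M1)/(6·1)=-1, b=Δ1−h1·(2M1+M2)/6=4
t_q=15/4 → seg 1, τ=3/4; S=-2+4·τ+3·τ²+-1·τ³=145/64

  seg 0: a=4 b=-5 c=0 d=1/3
  seg 1: a=-2 b=4 c=3 d=-1
S(15/4) = 145/64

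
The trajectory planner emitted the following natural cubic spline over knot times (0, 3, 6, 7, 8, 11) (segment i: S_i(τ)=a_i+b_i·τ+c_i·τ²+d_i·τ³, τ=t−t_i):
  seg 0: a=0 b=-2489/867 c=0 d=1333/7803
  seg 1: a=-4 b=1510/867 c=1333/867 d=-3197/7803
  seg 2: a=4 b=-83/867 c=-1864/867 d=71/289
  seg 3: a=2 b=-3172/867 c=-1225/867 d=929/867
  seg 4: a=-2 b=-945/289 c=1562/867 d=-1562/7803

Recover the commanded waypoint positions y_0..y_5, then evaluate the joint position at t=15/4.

y_0 = S_0(0) = a_0 = 0
y_1 = S_1(0) = a_1 = -4
y_2 = S_2(0) = a_2 = 4
y_3 = S_3(0) = a_3 = 2
y_4 = S_4(0) = a_4 = -2
y_5 = S_4(3) = -1
t_q=15/4 is in segment 1 (τ=3/4); S_1(τ)=-37025/18496

y_0=0 y_1=-4 y_2=4 y_3=2 y_4=-2 y_5=-1
S(15/4) = -37025/18496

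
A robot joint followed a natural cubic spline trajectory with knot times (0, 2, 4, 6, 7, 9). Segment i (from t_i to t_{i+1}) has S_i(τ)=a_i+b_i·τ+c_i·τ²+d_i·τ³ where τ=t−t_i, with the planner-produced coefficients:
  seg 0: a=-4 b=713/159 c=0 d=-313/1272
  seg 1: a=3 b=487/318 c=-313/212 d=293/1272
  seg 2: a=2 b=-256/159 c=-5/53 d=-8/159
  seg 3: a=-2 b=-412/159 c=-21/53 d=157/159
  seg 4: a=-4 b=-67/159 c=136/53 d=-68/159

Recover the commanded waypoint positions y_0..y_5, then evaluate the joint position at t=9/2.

y_0=-4 y_1=3 y_2=2 y_3=-2 y_4=-4 y_5=2
S(9/2) = 247/212

y_0 = S_0(0) = a_0 = -4
y_1 = S_1(0) = a_1 = 3
y_2 = S_2(0) = a_2 = 2
y_3 = S_3(0) = a_3 = -2
y_4 = S_4(0) = a_4 = -4
y_5 = S_4(2) = 2
t_q=9/2 is in segment 2 (τ=1/2); S_2(τ)=247/212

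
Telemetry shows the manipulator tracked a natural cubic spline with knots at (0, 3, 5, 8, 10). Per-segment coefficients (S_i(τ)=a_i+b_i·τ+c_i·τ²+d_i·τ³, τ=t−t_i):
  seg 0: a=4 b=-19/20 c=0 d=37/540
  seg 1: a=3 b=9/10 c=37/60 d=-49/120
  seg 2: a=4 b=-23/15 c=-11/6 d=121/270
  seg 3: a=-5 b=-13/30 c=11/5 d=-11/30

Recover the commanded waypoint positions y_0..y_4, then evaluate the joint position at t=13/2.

y_0=4 y_1=3 y_2=4 y_3=-5 y_4=0
S(13/2) = -73/80

y_0 = S_0(0) = a_0 = 4
y_1 = S_1(0) = a_1 = 3
y_2 = S_2(0) = a_2 = 4
y_3 = S_3(0) = a_3 = -5
y_4 = S_3(2) = 0
t_q=13/2 is in segment 2 (τ=3/2); S_2(τ)=-73/80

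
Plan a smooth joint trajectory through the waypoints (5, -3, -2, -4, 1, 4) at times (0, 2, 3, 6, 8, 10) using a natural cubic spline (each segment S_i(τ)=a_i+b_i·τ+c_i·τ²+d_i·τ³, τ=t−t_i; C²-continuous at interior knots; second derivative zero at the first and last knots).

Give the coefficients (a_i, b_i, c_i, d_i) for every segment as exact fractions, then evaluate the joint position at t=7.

Δ: Δ0=-4, Δ1=1, Δ2=-2/3, Δ3=5/2, Δ4=3/2
row 1: diag=6, rhs=30; c'=1/6, d'=5
row 2: denom=8−1·1/6=47/6; d'=(-10−1·5)/(47/6)=-90/47
row 3: denom=10−3·18/47=416/47; d'=(19−3·-90/47)/(416/47)=1163/416
row 4: denom=8−2·47/208=785/104; d'=(-6−2·1163/416)/(785/104)=-2411/1570
back: M4=-2411/1570
back: M3=1163/416−47/208·-2411/1570=2467/785
back: M2=-90/47−18/47·2467/785=-2448/785
back: M1=5−1/6·-2448/785=4333/785
M: M0=0, M1=4333/785, M2=-2448/785, M3=2467/785, M4=-2411/1570, M5=0
seg 0: a=5, c=M0/2=0, d=(M1−M0)/(6·2)=4333/9420, b=Δ0−h0·(2M0+M1)/6=-13753/2355
seg 1: a=-3, c=M1/2=4333/1570, d=(M2−M1)/(6·1)=-6781/4710, b=Δ1−h1·(2M1+M2)/6=-754/2355
seg 2: a=-2, c=M2/2=-1224/785, d=(M3−M2)/(6·3)=983/2826, b=Δ2−h2·(2M2+M3)/6=4147/4710
seg 3: a=-4, c=M3/2=2467/1570, d=(M4−M3)/(6·2)=-1469/3768, b=Δ3−h3·(2M3+M4)/6=2159/2355
seg 4: a=1, c=M4/2=-2411/3140, d=(M5−M4)/(6·2)=2411/18840, b=Δ4−h4·(2M4+M5)/6=11887/4710
t_q=7 → seg 3, τ=1; S=-4+2159/2355·τ+2467/1570·τ²+-1469/3768·τ³=-11943/6280

  seg 0: a=5 b=-13753/2355 c=0 d=4333/9420
  seg 1: a=-3 b=-754/2355 c=4333/1570 d=-6781/4710
  seg 2: a=-2 b=4147/4710 c=-1224/785 d=983/2826
  seg 3: a=-4 b=2159/2355 c=2467/1570 d=-1469/3768
  seg 4: a=1 b=11887/4710 c=-2411/3140 d=2411/18840
S(7) = -11943/6280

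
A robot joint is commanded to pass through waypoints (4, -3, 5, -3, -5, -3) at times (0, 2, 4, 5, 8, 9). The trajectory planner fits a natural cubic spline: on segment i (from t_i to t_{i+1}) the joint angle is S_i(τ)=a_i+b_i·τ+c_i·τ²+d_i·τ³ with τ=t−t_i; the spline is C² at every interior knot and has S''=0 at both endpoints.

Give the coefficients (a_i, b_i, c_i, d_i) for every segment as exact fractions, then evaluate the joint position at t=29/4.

  seg 0: a=4 b=-11939/1767 c=0 d=11509/14136
  seg 1: a=-3 b=10649/3534 c=11509/2356 d=-3880/1767
  seg 2: a=5 b=-13417/3534 c=-19531/2356 d=28883/7068
  seg 3: a=-3 b=-57371/7068 c=2338/589 d=-1167/2356
  seg 4: a=-5 b=8219/3534 c=-1151/2356 d=1151/7068
S(29/4) = -54045/7936

Δ: Δ0=-7/2, Δ1=4, Δ2=-8, Δ3=-2/3, Δ4=2
row 1: diag=8, rhs=45; c'=1/4, d'=45/8
row 2: denom=6−2·1/4=11/2; d'=(-72−2·45/8)/(11/2)=-333/22
row 3: denom=8−1·2/11=86/11; d'=(44−1·-333/22)/(86/11)=1301/172
row 4: denom=8−3·33/86=589/86; d'=(16−3·1301/172)/(589/86)=-1151/1178
back: M4=-1151/1178
back: M3=1301/172−33/86·-1151/1178=4676/589
back: M2=-333/22−2/11·4676/589=-19531/1178
back: M1=45/8−1/4·-19531/1178=11509/1178
M: M0=0, M1=11509/1178, M2=-19531/1178, M3=4676/589, M4=-1151/1178, M5=0
seg 0: a=4, c=M0/2=0, d=(M1−M0)/(6·2)=11509/14136, b=Δ0−h0·(2M0+M1)/6=-11939/1767
seg 1: a=-3, c=M1/2=11509/2356, d=(M2−M1)/(6·2)=-3880/1767, b=Δ1−h1·(2M1+M2)/6=10649/3534
seg 2: a=5, c=M2/2=-19531/2356, d=(M3−M2)/(6·1)=28883/7068, b=Δ2−h2·(2M2+M3)/6=-13417/3534
seg 3: a=-3, c=M3/2=2338/589, d=(M4−M3)/(6·3)=-1167/2356, b=Δ3−h3·(2M3+M4)/6=-57371/7068
seg 4: a=-5, c=M4/2=-1151/2356, d=(M5−M4)/(6·1)=1151/7068, b=Δ4−h4·(2M4+M5)/6=8219/3534
t_q=29/4 → seg 3, τ=9/4; S=-3+-57371/7068·τ+2338/589·τ²+-1167/2356·τ³=-54045/7936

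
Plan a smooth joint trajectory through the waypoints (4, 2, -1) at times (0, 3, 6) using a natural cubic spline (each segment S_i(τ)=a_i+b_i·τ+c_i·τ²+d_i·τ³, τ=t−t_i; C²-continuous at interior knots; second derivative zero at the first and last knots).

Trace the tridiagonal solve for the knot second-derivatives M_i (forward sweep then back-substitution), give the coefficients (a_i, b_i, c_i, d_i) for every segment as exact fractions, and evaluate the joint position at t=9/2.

  seg 0: a=4 b=-7/12 c=0 d=-1/108
  seg 1: a=2 b=-5/6 c=-1/12 d=1/108
S(9/2) = 19/32

Δ: Δ0=-2/3, Δ1=-1
row 1: diag=12, rhs=-2; c'=1/4, d'=-1/6
back: M1=-1/6
M: M0=0, M1=-1/6, M2=0
seg 0: a=4, c=M0/2=0, d=(M1−M0)/(6·3)=-1/108, b=Δ0−h0·(2M0+M1)/6=-7/12
seg 1: a=2, c=M1/2=-1/12, d=(M2−M1)/(6·3)=1/108, b=Δ1−h1·(2M1+M2)/6=-5/6
t_q=9/2 → seg 1, τ=3/2; S=2+-5/6·τ+-1/12·τ²+1/108·τ³=19/32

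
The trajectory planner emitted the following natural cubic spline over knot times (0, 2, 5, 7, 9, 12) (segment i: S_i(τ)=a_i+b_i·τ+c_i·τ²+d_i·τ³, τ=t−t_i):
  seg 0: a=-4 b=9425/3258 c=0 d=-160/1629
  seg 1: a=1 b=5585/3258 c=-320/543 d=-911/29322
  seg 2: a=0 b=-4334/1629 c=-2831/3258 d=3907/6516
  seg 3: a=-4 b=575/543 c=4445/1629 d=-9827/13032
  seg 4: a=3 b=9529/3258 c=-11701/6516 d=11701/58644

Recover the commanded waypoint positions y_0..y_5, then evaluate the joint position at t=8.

y_0 = S_0(0) = a_0 = -4
y_1 = S_1(0) = a_1 = 1
y_2 = S_2(0) = a_2 = 0
y_3 = S_3(0) = a_3 = -4
y_4 = S_4(0) = a_4 = 3
y_5 = S_4(3) = 1
t_q=8 is in segment 3 (τ=1); S_3(τ)=-12595/13032

y_0=-4 y_1=1 y_2=0 y_3=-4 y_4=3 y_5=1
S(8) = -12595/13032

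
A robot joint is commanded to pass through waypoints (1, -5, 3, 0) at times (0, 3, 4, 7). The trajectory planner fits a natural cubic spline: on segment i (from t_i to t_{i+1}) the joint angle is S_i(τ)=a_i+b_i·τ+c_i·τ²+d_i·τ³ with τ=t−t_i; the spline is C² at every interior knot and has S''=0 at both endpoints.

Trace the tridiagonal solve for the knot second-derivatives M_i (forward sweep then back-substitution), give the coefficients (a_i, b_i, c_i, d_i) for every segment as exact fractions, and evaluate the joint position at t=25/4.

Δ: Δ0=-2, Δ1=8, Δ2=-1
row 1: diag=8, rhs=60; c'=1/8, d'=15/2
row 2: denom=8−1·1/8=63/8; d'=(-54−1·15/2)/(63/8)=-164/21
back: M2=-164/21
back: M1=15/2−1/8·-164/21=178/21
M: M0=0, M1=178/21, M2=-164/21, M3=0
seg 0: a=1, c=M0/2=0, d=(M1−M0)/(6·3)=89/189, b=Δ0−h0·(2M0+M1)/6=-131/21
seg 1: a=-5, c=M1/2=89/21, d=(M2−M1)/(6·1)=-19/7, b=Δ1−h1·(2M1+M2)/6=136/21
seg 2: a=3, c=M2/2=-82/21, d=(M3−M2)/(6·3)=82/189, b=Δ2−h2·(2M2+M3)/6=143/21
t_q=25/4 → seg 2, τ=9/4; S=3+143/21·τ+-82/21·τ²+82/189·τ³=783/224

  seg 0: a=1 b=-131/21 c=0 d=89/189
  seg 1: a=-5 b=136/21 c=89/21 d=-19/7
  seg 2: a=3 b=143/21 c=-82/21 d=82/189
S(25/4) = 783/224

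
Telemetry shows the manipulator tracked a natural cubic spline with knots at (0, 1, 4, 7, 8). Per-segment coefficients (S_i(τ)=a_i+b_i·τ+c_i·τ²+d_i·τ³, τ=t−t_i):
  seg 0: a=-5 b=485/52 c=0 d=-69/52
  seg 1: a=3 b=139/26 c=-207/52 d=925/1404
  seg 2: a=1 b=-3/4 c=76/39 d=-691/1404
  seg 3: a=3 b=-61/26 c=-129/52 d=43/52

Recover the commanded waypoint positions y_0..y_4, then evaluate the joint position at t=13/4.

y_0 = S_0(0) = a_0 = -5
y_1 = S_1(0) = a_1 = 3
y_2 = S_2(0) = a_2 = 1
y_3 = S_3(0) = a_3 = 3
y_4 = S_3(1) = -1
t_q=13/4 is in segment 1 (τ=9/4); S_1(τ)=7923/3328

y_0=-5 y_1=3 y_2=1 y_3=3 y_4=-1
S(13/4) = 7923/3328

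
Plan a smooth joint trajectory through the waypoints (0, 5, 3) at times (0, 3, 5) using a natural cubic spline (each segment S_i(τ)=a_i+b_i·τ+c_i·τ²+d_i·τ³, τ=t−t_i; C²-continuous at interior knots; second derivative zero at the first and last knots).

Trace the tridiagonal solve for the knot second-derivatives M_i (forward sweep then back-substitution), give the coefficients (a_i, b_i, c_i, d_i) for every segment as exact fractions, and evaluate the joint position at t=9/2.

Δ: Δ0=5/3, Δ1=-1
row 1: diag=10, rhs=-16; c'=1/5, d'=-8/5
back: M1=-8/5
M: M0=0, M1=-8/5, M2=0
seg 0: a=0, c=M0/2=0, d=(M1−M0)/(6·3)=-4/45, b=Δ0−h0·(2M0+M1)/6=37/15
seg 1: a=5, c=M1/2=-4/5, d=(M2−M1)/(6·2)=2/15, b=Δ1−h1·(2M1+M2)/6=1/15
t_q=9/2 → seg 1, τ=3/2; S=5+1/15·τ+-4/5·τ²+2/15·τ³=15/4

  seg 0: a=0 b=37/15 c=0 d=-4/45
  seg 1: a=5 b=1/15 c=-4/5 d=2/15
S(9/2) = 15/4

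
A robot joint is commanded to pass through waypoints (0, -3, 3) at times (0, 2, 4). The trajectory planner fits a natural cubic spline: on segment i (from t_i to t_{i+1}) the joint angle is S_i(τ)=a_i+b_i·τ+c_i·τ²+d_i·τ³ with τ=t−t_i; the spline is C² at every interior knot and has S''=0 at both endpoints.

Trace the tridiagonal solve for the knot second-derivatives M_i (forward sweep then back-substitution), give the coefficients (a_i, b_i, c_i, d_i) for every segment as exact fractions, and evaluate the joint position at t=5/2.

Δ: Δ0=-3/2, Δ1=3
row 1: diag=8, rhs=27; c'=1/4, d'=27/8
back: M1=27/8
M: M0=0, M1=27/8, M2=0
seg 0: a=0, c=M0/2=0, d=(M1−M0)/(6·2)=9/32, b=Δ0−h0·(2M0+M1)/6=-21/8
seg 1: a=-3, c=M1/2=27/16, d=(M2−M1)/(6·2)=-9/32, b=Δ1−h1·(2M1+M2)/6=3/4
t_q=5/2 → seg 1, τ=1/2; S=-3+3/4·τ+27/16·τ²+-9/32·τ³=-573/256

  seg 0: a=0 b=-21/8 c=0 d=9/32
  seg 1: a=-3 b=3/4 c=27/16 d=-9/32
S(5/2) = -573/256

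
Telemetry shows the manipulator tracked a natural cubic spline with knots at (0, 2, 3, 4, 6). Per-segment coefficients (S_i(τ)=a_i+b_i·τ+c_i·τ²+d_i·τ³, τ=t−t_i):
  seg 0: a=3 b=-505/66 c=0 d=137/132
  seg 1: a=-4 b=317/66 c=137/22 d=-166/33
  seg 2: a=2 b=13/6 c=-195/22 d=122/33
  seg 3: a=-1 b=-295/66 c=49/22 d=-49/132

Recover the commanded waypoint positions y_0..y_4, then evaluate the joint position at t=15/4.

y_0=3 y_1=-4 y_2=2 y_3=-1 y_4=-4
S(15/4) = 35/176

y_0 = S_0(0) = a_0 = 3
y_1 = S_1(0) = a_1 = -4
y_2 = S_2(0) = a_2 = 2
y_3 = S_3(0) = a_3 = -1
y_4 = S_3(2) = -4
t_q=15/4 is in segment 2 (τ=3/4); S_2(τ)=35/176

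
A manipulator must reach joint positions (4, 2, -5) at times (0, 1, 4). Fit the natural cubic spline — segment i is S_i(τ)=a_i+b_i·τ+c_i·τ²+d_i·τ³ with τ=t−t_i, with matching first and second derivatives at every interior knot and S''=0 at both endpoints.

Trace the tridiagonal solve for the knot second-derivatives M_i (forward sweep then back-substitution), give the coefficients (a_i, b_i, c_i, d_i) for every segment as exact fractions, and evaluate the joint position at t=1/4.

Δ: Δ0=-2, Δ1=-7/3
row 1: diag=8, rhs=-2; c'=3/8, d'=-1/4
back: M1=-1/4
M: M0=0, M1=-1/4, M2=0
seg 0: a=4, c=M0/2=0, d=(M1−M0)/(6·1)=-1/24, b=Δ0−h0·(2M0+M1)/6=-47/24
seg 1: a=2, c=M1/2=-1/8, d=(M2−M1)/(6·3)=1/72, b=Δ1−h1·(2M1+M2)/6=-25/12
t_q=1/4 → seg 0, τ=1/4; S=4+-47/24·τ+0·τ²+-1/24·τ³=1797/512

  seg 0: a=4 b=-47/24 c=0 d=-1/24
  seg 1: a=2 b=-25/12 c=-1/8 d=1/72
S(1/4) = 1797/512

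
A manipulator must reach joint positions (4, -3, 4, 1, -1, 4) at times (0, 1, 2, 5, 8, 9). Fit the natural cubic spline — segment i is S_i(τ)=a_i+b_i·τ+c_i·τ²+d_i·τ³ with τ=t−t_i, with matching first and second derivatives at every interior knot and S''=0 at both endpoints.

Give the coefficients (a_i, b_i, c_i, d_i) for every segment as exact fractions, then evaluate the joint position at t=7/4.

Δ: Δ0=-7, Δ1=7, Δ2=-1, Δ3=-2/3, Δ4=5
row 1: diag=4, rhs=84; c'=1/4, d'=21
row 2: denom=8−1·1/4=31/4; d'=(-48−1·21)/(31/4)=-276/31
row 3: denom=12−3·12/31=336/31; d'=(2−3·-276/31)/(336/31)=445/168
row 4: denom=8−3·31/112=803/112; d'=(34−3·445/168)/(803/112)=2918/803
back: M4=2918/803
back: M3=445/168−31/112·2918/803=3958/2409
back: M2=-276/31−12/31·3958/2409=-7660/803
back: M1=21−1/4·-7660/803=18778/803
M: M0=0, M1=18778/803, M2=-7660/803, M3=3958/2409, M4=2918/803, M5=0
seg 0: a=4, c=M0/2=0, d=(M1−M0)/(6·1)=9389/2409, b=Δ0−h0·(2M0+M1)/6=-26252/2409
seg 1: a=-3, c=M1/2=9389/803, d=(M2−M1)/(6·1)=-13219/2409, b=Δ1−h1·(2M1+M2)/6=1915/2409
seg 2: a=4, c=M2/2=-3830/803, d=(M3−M2)/(6·3)=13469/21681, b=Δ2−h2·(2M2+M3)/6=18592/2409
seg 3: a=1, c=M3/2=1979/2409, d=(M4−M3)/(6·3)=218/1971, b=Δ3−h3·(2M3+M4)/6=-9941/2409
seg 4: a=-1, c=M4/2=1459/803, d=(M5−M4)/(6·1)=-1459/2409, b=Δ4−h4·(2M4+M5)/6=9127/2409
t_q=7/4 → seg 1, τ=3/4; S=-3+1915/2409·τ+9389/803·τ²+-13219/2409·τ³=95497/51392

  seg 0: a=4 b=-26252/2409 c=0 d=9389/2409
  seg 1: a=-3 b=1915/2409 c=9389/803 d=-13219/2409
  seg 2: a=4 b=18592/2409 c=-3830/803 d=13469/21681
  seg 3: a=1 b=-9941/2409 c=1979/2409 d=218/1971
  seg 4: a=-1 b=9127/2409 c=1459/803 d=-1459/2409
S(7/4) = 95497/51392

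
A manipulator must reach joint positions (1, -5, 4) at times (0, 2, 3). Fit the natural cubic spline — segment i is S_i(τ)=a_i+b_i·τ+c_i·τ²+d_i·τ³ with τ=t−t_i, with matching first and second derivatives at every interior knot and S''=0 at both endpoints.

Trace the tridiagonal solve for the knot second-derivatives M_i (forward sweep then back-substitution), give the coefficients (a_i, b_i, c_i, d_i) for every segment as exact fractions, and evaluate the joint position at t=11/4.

  seg 0: a=1 b=-7 c=0 d=1
  seg 1: a=-5 b=5 c=6 d=-2
S(11/4) = 41/32

Δ: Δ0=-3, Δ1=9
row 1: diag=6, rhs=72; c'=1/6, d'=12
back: M1=12
M: M0=0, M1=12, M2=0
seg 0: a=1, c=M0/2=0, d=(M1−M0)/(6·2)=1, b=Δ0−h0·(2M0+M1)/6=-7
seg 1: a=-5, c=M1/2=6, d=(M2−M1)/(6·1)=-2, b=Δ1−h1·(2M1+M2)/6=5
t_q=11/4 → seg 1, τ=3/4; S=-5+5·τ+6·τ²+-2·τ³=41/32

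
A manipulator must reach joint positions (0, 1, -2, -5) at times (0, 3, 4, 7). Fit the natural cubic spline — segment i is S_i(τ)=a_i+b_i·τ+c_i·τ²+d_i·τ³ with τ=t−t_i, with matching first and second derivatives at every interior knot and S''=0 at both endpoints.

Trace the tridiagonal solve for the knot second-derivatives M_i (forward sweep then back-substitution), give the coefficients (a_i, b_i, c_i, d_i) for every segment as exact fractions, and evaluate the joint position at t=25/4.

Δ: Δ0=1/3, Δ1=-3, Δ2=-1
row 1: diag=8, rhs=-20; c'=1/8, d'=-5/2
row 2: denom=8−1·1/8=63/8; d'=(12−1·-5/2)/(63/8)=116/63
back: M2=116/63
back: M1=-5/2−1/8·116/63=-172/63
M: M0=0, M1=-172/63, M2=116/63, M3=0
seg 0: a=0, c=M0/2=0, d=(M1−M0)/(6·3)=-86/567, b=Δ0−h0·(2M0+M1)/6=107/63
seg 1: a=1, c=M1/2=-86/63, d=(M2−M1)/(6·1)=16/21, b=Δ1−h1·(2M1+M2)/6=-151/63
seg 2: a=-2, c=M2/2=58/63, d=(M3−M2)/(6·3)=-58/567, b=Δ2−h2·(2M2+M3)/6=-179/63
t_q=25/4 → seg 2, τ=9/4; S=-2+-179/63·τ+58/63·τ²+-58/567·τ³=-1097/224

  seg 0: a=0 b=107/63 c=0 d=-86/567
  seg 1: a=1 b=-151/63 c=-86/63 d=16/21
  seg 2: a=-2 b=-179/63 c=58/63 d=-58/567
S(25/4) = -1097/224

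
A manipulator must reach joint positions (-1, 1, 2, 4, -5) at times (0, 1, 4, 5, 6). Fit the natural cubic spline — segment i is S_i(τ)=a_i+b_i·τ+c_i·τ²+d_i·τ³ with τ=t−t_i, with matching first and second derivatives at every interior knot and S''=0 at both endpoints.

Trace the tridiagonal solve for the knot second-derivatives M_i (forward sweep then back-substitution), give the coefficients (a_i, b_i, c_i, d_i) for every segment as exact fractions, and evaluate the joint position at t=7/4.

  seg 0: a=-1 b=793/318 c=0 d=-157/318
  seg 1: a=1 b=161/159 c=-157/106 d=133/318
  seg 2: a=2 b=1087/318 c=121/53 d=-1177/318
  seg 3: a=4 b=-496/159 c=-935/106 d=935/318
S(7/4) = 7481/6784

Δ: Δ0=2, Δ1=1/3, Δ2=2, Δ3=-9
row 1: diag=8, rhs=-10; c'=3/8, d'=-5/4
row 2: denom=8−3·3/8=55/8; d'=(10−3·-5/4)/(55/8)=2
row 3: denom=4−1·8/55=212/55; d'=(-66−1·2)/(212/55)=-935/53
back: M3=-935/53
back: M2=2−8/55·-935/53=242/53
back: M1=-5/4−3/8·242/53=-157/53
M: M0=0, M1=-157/53, M2=242/53, M3=-935/53, M4=0
seg 0: a=-1, c=M0/2=0, d=(M1−M0)/(6·1)=-157/318, b=Δ0−h0·(2M0+M1)/6=793/318
seg 1: a=1, c=M1/2=-157/106, d=(M2−M1)/(6·3)=133/318, b=Δ1−h1·(2M1+M2)/6=161/159
seg 2: a=2, c=M2/2=121/53, d=(M3−M2)/(6·1)=-1177/318, b=Δ2−h2·(2M2+M3)/6=1087/318
seg 3: a=4, c=M3/2=-935/106, d=(M4−M3)/(6·1)=935/318, b=Δ3−h3·(2M3+M4)/6=-496/159
t_q=7/4 → seg 1, τ=3/4; S=1+161/159·τ+-157/106·τ²+133/318·τ³=7481/6784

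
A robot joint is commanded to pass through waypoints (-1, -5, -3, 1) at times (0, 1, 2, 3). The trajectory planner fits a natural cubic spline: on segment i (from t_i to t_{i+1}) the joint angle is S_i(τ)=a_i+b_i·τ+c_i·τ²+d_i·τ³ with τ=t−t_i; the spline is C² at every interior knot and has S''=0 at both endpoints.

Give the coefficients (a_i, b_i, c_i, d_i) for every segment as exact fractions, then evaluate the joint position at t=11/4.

Δ: Δ0=-4, Δ1=2, Δ2=4
row 1: diag=4, rhs=36; c'=1/4, d'=9
row 2: denom=4−1·1/4=15/4; d'=(12−1·9)/(15/4)=4/5
back: M2=4/5
back: M1=9−1/4·4/5=44/5
M: M0=0, M1=44/5, M2=4/5, M3=0
seg 0: a=-1, c=M0/2=0, d=(M1−M0)/(6·1)=22/15, b=Δ0−h0·(2M0+M1)/6=-82/15
seg 1: a=-5, c=M1/2=22/5, d=(M2−M1)/(6·1)=-4/3, b=Δ1−h1·(2M1+M2)/6=-16/15
seg 2: a=-3, c=M2/2=2/5, d=(M3−M2)/(6·1)=-2/15, b=Δ2−h2·(2M2+M3)/6=56/15
t_q=11/4 → seg 2, τ=3/4; S=-3+56/15·τ+2/5·τ²+-2/15·τ³=-1/32

  seg 0: a=-1 b=-82/15 c=0 d=22/15
  seg 1: a=-5 b=-16/15 c=22/5 d=-4/3
  seg 2: a=-3 b=56/15 c=2/5 d=-2/15
S(11/4) = -1/32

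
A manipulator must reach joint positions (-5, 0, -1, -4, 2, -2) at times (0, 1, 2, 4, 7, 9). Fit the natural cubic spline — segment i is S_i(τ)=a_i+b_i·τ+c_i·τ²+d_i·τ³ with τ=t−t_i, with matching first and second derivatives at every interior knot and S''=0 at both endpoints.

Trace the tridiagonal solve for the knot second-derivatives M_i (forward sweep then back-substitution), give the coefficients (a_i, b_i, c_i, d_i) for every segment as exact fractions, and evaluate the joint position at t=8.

Δ: Δ0=5, Δ1=-1, Δ2=-3/2, Δ3=2, Δ4=-2
row 1: diag=4, rhs=-36; c'=1/4, d'=-9
row 2: denom=6−1·1/4=23/4; d'=(-3−1·-9)/(23/4)=24/23
row 3: denom=10−2·8/23=214/23; d'=(21−2·24/23)/(214/23)=435/214
row 4: denom=10−3·69/214=1933/214; d'=(-24−3·435/214)/(1933/214)=-6441/1933
back: M4=-6441/1933
back: M3=435/214−69/214·-6441/1933=6006/1933
back: M2=24/23−8/23·6006/1933=-72/1933
back: M1=-9−1/4·-72/1933=-17379/1933
M: M0=0, M1=-17379/1933, M2=-72/1933, M3=6006/1933, M4=-6441/1933, M5=0
seg 0: a=-5, c=M0/2=0, d=(M1−M0)/(6·1)=-5793/3866, b=Δ0−h0·(2M0+M1)/6=25123/3866
seg 1: a=0, c=M1/2=-17379/3866, d=(M2−M1)/(6·1)=5769/3866, b=Δ1−h1·(2M1+M2)/6=3872/1933
seg 2: a=-1, c=M2/2=-36/1933, d=(M3−M2)/(6·2)=1013/3866, b=Δ2−h2·(2M2+M3)/6=-9707/3866
seg 3: a=-4, c=M3/2=3003/1933, d=(M4−M3)/(6·3)=-1383/3866, b=Δ3−h3·(2M3+M4)/6=2161/3866
seg 4: a=2, c=M4/2=-6441/3866, d=(M5−M4)/(6·2)=2147/7732, b=Δ4−h4·(2M4+M5)/6=428/1933
t_q=8 → seg 4, τ=1; S=2+428/1933·τ+-6441/3866·τ²+2147/7732·τ³=6441/7732

  seg 0: a=-5 b=25123/3866 c=0 d=-5793/3866
  seg 1: a=0 b=3872/1933 c=-17379/3866 d=5769/3866
  seg 2: a=-1 b=-9707/3866 c=-36/1933 d=1013/3866
  seg 3: a=-4 b=2161/3866 c=3003/1933 d=-1383/3866
  seg 4: a=2 b=428/1933 c=-6441/3866 d=2147/7732
S(8) = 6441/7732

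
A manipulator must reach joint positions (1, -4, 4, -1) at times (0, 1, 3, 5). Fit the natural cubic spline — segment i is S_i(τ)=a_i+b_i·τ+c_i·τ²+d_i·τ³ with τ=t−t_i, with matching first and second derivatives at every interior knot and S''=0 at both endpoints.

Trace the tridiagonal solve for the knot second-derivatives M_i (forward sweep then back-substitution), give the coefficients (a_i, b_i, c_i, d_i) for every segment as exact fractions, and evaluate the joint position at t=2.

  seg 0: a=1 b=-305/44 c=0 d=85/44
  seg 1: a=-4 b=-25/22 c=255/44 d=-71/44
  seg 2: a=4 b=59/22 c=-171/44 d=57/88
S(2) = -21/22

Δ: Δ0=-5, Δ1=4, Δ2=-5/2
row 1: diag=6, rhs=54; c'=1/3, d'=9
row 2: denom=8−2·1/3=22/3; d'=(-39−2·9)/(22/3)=-171/22
back: M2=-171/22
back: M1=9−1/3·-171/22=255/22
M: M0=0, M1=255/22, M2=-171/22, M3=0
seg 0: a=1, c=M0/2=0, d=(M1−M0)/(6·1)=85/44, b=Δ0−h0·(2M0+M1)/6=-305/44
seg 1: a=-4, c=M1/2=255/44, d=(M2−M1)/(6·2)=-71/44, b=Δ1−h1·(2M1+M2)/6=-25/22
seg 2: a=4, c=M2/2=-171/44, d=(M3−M2)/(6·2)=57/88, b=Δ2−h2·(2M2+M3)/6=59/22
t_q=2 → seg 1, τ=1; S=-4+-25/22·τ+255/44·τ²+-71/44·τ³=-21/22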